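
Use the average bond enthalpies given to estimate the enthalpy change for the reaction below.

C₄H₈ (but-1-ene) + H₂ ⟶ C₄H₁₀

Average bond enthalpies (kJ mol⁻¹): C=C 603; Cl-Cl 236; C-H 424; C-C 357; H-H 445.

Bonds broken (reactants):
  C-C: 2 × 357 = 714
  C-H: 8 × 424 = 3392
  C=C: 1 × 603 = 603
  H-H: 1 × 445 = 445
  Σ(broken) = 5154 kJ
Bonds formed (products):
  C-C: 3 × 357 = 1071
  C-H: 10 × 424 = 4240
  Σ(formed) = 5311 kJ
ΔH = Σ(broken) − Σ(formed) = 5154 − 5311 = −157 kJ

ΔH ≈ −157 kJ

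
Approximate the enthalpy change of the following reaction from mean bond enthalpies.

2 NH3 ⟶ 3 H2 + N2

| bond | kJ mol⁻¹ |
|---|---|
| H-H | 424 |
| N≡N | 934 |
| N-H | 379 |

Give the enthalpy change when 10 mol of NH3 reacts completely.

ΔH = +340 kJ

Bonds broken (reactants):
  N-H: 6 × 379 = 2274
  Σ(broken) = 2274 kJ
Bonds formed (products):
  H-H: 3 × 424 = 1272
  N≡N: 1 × 934 = 934
  Σ(formed) = 2206 kJ
ΔH = Σ(broken) − Σ(formed) = 2274 − 2206 = +68 kJ
For 5× the reaction as written: 5 × (+68) = +340 kJ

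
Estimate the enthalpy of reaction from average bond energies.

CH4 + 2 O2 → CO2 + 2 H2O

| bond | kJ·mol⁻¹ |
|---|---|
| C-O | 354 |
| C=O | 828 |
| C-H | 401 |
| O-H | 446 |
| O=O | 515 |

ΔH ≈ −806 kJ

Bonds broken (reactants):
  C-H: 4 × 401 = 1604
  O=O: 2 × 515 = 1030
  Σ(broken) = 2634 kJ
Bonds formed (products):
  C=O: 2 × 828 = 1656
  O-H: 4 × 446 = 1784
  Σ(formed) = 3440 kJ
ΔH = Σ(broken) − Σ(formed) = 2634 − 3440 = −806 kJ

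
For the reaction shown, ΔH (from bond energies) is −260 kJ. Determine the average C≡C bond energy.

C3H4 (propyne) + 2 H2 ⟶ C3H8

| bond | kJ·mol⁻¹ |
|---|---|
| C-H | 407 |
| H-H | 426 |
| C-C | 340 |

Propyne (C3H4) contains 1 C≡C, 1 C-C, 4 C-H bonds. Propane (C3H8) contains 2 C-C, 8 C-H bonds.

D(C≡C) ≈ 856 kJ/mol

Let D be the C≡C bond energy.
Σ(broken) = 1×D + 1×340 + 4×407 + 2×426 = 2820 + D
Σ(formed) = 2×340 + 8×407 = 3936
ΔH = Σ(broken) − Σ(formed) = (2820 + D) − (3936) = −1116 + D
Setting this equal to −260 kJ gives D = 856 kJ/mol.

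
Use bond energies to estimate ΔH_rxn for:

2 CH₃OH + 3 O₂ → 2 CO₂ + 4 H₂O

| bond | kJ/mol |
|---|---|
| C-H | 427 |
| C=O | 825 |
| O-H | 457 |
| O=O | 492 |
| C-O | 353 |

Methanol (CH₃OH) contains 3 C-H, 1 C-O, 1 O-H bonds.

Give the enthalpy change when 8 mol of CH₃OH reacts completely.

Bonds broken (reactants):
  C-H: 6 × 427 = 2562
  C-O: 2 × 353 = 706
  O-H: 2 × 457 = 914
  O=O: 3 × 492 = 1476
  Σ(broken) = 5658 kJ
Bonds formed (products):
  C=O: 4 × 825 = 3300
  O-H: 8 × 457 = 3656
  Σ(formed) = 6956 kJ
ΔH = Σ(broken) − Σ(formed) = 5658 − 6956 = −1298 kJ
For 4× the reaction as written: 4 × (−1298) = −5192 kJ

ΔH = −5192 kJ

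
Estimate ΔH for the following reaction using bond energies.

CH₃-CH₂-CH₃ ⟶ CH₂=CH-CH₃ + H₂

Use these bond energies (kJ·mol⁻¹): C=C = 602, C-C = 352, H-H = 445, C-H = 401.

ΔH ≈ +107 kJ

Bonds broken (reactants):
  C-C: 2 × 352 = 704
  C-H: 8 × 401 = 3208
  Σ(broken) = 3912 kJ
Bonds formed (products):
  C-C: 1 × 352 = 352
  C-H: 6 × 401 = 2406
  C=C: 1 × 602 = 602
  H-H: 1 × 445 = 445
  Σ(formed) = 3805 kJ
ΔH = Σ(broken) − Σ(formed) = 3912 − 3805 = +107 kJ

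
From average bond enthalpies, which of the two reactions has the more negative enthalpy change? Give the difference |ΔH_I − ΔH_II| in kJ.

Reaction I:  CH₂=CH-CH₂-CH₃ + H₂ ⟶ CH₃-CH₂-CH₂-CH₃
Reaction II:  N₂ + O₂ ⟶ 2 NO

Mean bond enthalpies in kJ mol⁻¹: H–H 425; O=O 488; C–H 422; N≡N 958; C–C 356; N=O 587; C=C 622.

Reaction I:
  Bonds broken (reactants):
    C–C: 2 × 356 = 712
    C–H: 8 × 422 = 3376
    C=C: 1 × 622 = 622
    H–H: 1 × 425 = 425
    Σ(broken) = 5135 kJ
  Bonds formed (products):
    C–C: 3 × 356 = 1068
    C–H: 10 × 422 = 4220
    Σ(formed) = 5288 kJ
  ΔH_I = 5135 − 5288 = −153 kJ
Reaction II:
  Bonds broken (reactants):
    N≡N: 1 × 958 = 958
    O=O: 1 × 488 = 488
    Σ(broken) = 1446 kJ
  Bonds formed (products):
    N=O: 2 × 587 = 1174
    Σ(formed) = 1174 kJ
  ΔH_II = 1446 − 1174 = +272 kJ
ΔH_I − ΔH_II = −425 kJ, so reaction I has the more negative ΔH; |ΔH_I − ΔH_II| = 425 kJ.

Reaction I, by 425 kJ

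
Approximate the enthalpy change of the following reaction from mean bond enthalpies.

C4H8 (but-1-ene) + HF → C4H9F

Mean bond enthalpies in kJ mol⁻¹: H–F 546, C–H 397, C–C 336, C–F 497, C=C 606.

ΔH ≈ −78 kJ

Bonds broken (reactants):
  C–C: 2 × 336 = 672
  C–H: 8 × 397 = 3176
  C=C: 1 × 606 = 606
  H–F: 1 × 546 = 546
  Σ(broken) = 5000 kJ
Bonds formed (products):
  C–C: 3 × 336 = 1008
  C–F: 1 × 497 = 497
  C–H: 9 × 397 = 3573
  Σ(formed) = 5078 kJ
ΔH = Σ(broken) − Σ(formed) = 5000 − 5078 = −78 kJ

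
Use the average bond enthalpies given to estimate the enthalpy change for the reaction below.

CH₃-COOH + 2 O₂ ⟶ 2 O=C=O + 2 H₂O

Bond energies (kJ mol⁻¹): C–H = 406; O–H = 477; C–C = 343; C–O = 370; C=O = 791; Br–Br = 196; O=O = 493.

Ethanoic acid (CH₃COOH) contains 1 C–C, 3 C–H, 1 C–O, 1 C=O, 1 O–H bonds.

Bonds broken (reactants):
  C–C: 1 × 343 = 343
  C–H: 3 × 406 = 1218
  C–O: 1 × 370 = 370
  C=O: 1 × 791 = 791
  O–H: 1 × 477 = 477
  O=O: 2 × 493 = 986
  Σ(broken) = 4185 kJ
Bonds formed (products):
  C=O: 4 × 791 = 3164
  O–H: 4 × 477 = 1908
  Σ(formed) = 5072 kJ
ΔH = Σ(broken) − Σ(formed) = 4185 − 5072 = −887 kJ

ΔH ≈ −887 kJ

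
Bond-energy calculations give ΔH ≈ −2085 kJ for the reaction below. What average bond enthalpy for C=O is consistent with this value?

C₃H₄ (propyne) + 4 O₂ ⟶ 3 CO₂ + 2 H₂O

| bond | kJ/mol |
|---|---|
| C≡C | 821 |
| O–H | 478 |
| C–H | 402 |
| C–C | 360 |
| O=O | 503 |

D(C=O) ≈ 829 kJ/mol

Let D be the C=O bond energy.
Σ(broken) = 1×821 + 1×360 + 4×402 + 4×503 = 4801
Σ(formed) = 6×D + 4×478 = 1912 + 6D
ΔH = Σ(broken) − Σ(formed) = (4801) − (1912 + 6D) = +2889 − 6D
Setting this equal to −2085 kJ gives 6D = 4974, so D = 829 kJ/mol.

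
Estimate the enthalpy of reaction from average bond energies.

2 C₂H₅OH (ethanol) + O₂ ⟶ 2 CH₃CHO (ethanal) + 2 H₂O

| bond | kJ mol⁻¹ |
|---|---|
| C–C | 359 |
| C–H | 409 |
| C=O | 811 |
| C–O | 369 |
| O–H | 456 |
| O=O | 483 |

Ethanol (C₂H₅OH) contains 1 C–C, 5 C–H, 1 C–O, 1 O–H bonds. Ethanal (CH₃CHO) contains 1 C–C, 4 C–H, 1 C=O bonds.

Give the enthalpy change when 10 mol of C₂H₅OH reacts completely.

Bonds broken (reactants):
  C–C: 2 × 359 = 718
  C–H: 10 × 409 = 4090
  C–O: 2 × 369 = 738
  O–H: 2 × 456 = 912
  O=O: 1 × 483 = 483
  Σ(broken) = 6941 kJ
Bonds formed (products):
  C–C: 2 × 359 = 718
  C–H: 8 × 409 = 3272
  C=O: 2 × 811 = 1622
  O–H: 4 × 456 = 1824
  Σ(formed) = 7436 kJ
ΔH = Σ(broken) − Σ(formed) = 6941 − 7436 = −495 kJ
For 5× the reaction as written: 5 × (−495) = −2475 kJ

ΔH = −2475 kJ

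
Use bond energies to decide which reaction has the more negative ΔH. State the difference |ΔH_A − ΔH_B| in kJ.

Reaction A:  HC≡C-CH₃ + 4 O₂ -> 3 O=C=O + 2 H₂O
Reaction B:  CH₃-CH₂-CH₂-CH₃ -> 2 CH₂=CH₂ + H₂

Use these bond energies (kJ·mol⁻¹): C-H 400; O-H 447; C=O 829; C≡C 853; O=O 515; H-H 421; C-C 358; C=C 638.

Reaction A:
  Bonds broken (reactants):
    C≡C: 1 × 853 = 853
    C-C: 1 × 358 = 358
    C-H: 4 × 400 = 1600
    O=O: 4 × 515 = 2060
    Σ(broken) = 4871 kJ
  Bonds formed (products):
    C=O: 6 × 829 = 4974
    O-H: 4 × 447 = 1788
    Σ(formed) = 6762 kJ
  ΔH_A = 4871 − 6762 = −1891 kJ
Reaction B:
  Bonds broken (reactants):
    C-C: 3 × 358 = 1074
    C-H: 10 × 400 = 4000
    Σ(broken) = 5074 kJ
  Bonds formed (products):
    C-H: 8 × 400 = 3200
    C=C: 2 × 638 = 1276
    H-H: 1 × 421 = 421
    Σ(formed) = 4897 kJ
  ΔH_B = 5074 − 4897 = +177 kJ
ΔH_A − ΔH_B = −2068 kJ, so reaction A has the more negative ΔH; |ΔH_A − ΔH_B| = 2068 kJ.

Reaction A, by 2068 kJ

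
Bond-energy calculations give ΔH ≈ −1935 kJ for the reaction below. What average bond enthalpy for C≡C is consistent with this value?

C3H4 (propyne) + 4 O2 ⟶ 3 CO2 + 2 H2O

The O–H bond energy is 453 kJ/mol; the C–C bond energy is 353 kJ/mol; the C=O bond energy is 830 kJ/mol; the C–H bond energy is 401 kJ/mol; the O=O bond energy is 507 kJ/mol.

D(C≡C) ≈ 872 kJ/mol

Let D be the C≡C bond energy.
Σ(broken) = 1×D + 1×353 + 4×401 + 4×507 = 3985 + D
Σ(formed) = 6×830 + 4×453 = 6792
ΔH = Σ(broken) − Σ(formed) = (3985 + D) − (6792) = −2807 + D
Setting this equal to −1935 kJ gives D = 872 kJ/mol.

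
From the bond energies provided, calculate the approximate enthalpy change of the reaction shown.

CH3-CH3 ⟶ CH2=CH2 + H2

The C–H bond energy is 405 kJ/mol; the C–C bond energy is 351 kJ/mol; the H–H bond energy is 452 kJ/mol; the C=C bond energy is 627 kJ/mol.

ΔH ≈ +82 kJ

Bonds broken (reactants):
  C–C: 1 × 351 = 351
  C–H: 6 × 405 = 2430
  Σ(broken) = 2781 kJ
Bonds formed (products):
  C–H: 4 × 405 = 1620
  C=C: 1 × 627 = 627
  H–H: 1 × 452 = 452
  Σ(formed) = 2699 kJ
ΔH = Σ(broken) − Σ(formed) = 2781 − 2699 = +82 kJ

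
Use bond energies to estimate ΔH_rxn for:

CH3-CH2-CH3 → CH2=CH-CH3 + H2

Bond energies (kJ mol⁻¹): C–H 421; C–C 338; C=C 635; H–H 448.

ΔH ≈ +97 kJ

Bonds broken (reactants):
  C–C: 2 × 338 = 676
  C–H: 8 × 421 = 3368
  Σ(broken) = 4044 kJ
Bonds formed (products):
  C–C: 1 × 338 = 338
  C–H: 6 × 421 = 2526
  C=C: 1 × 635 = 635
  H–H: 1 × 448 = 448
  Σ(formed) = 3947 kJ
ΔH = Σ(broken) − Σ(formed) = 4044 − 3947 = +97 kJ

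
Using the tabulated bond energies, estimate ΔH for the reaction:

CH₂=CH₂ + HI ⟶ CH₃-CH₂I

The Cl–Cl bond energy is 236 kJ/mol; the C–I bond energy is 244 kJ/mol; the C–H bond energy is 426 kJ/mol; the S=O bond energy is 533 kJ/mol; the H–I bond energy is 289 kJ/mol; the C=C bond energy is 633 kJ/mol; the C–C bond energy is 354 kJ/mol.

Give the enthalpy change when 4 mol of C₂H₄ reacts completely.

Bonds broken (reactants):
  C–H: 4 × 426 = 1704
  C=C: 1 × 633 = 633
  H–I: 1 × 289 = 289
  Σ(broken) = 2626 kJ
Bonds formed (products):
  C–C: 1 × 354 = 354
  C–H: 5 × 426 = 2130
  C–I: 1 × 244 = 244
  Σ(formed) = 2728 kJ
ΔH = Σ(broken) − Σ(formed) = 2626 − 2728 = −102 kJ
For 4× the reaction as written: 4 × (−102) = −408 kJ

ΔH = −408 kJ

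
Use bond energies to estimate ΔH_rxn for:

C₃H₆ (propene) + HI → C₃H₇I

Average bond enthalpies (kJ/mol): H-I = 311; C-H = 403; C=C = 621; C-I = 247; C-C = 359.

ΔH ≈ −77 kJ

Bonds broken (reactants):
  C-C: 1 × 359 = 359
  C-H: 6 × 403 = 2418
  C=C: 1 × 621 = 621
  H-I: 1 × 311 = 311
  Σ(broken) = 3709 kJ
Bonds formed (products):
  C-C: 2 × 359 = 718
  C-H: 7 × 403 = 2821
  C-I: 1 × 247 = 247
  Σ(formed) = 3786 kJ
ΔH = Σ(broken) − Σ(formed) = 3709 − 3786 = −77 kJ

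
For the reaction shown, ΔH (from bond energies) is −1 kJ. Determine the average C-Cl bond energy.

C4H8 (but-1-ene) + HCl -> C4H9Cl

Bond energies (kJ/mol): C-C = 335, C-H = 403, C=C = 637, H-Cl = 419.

Let D be the C-Cl bond energy.
Σ(broken) = 2×335 + 8×403 + 1×637 + 1×419 = 4950
Σ(formed) = 3×335 + 1×D + 9×403 = 4632 + D
ΔH = Σ(broken) − Σ(formed) = (4950) − (4632 + D) = +318 − D
Setting this equal to −1 kJ gives D = 319 kJ/mol.

D(C-Cl) ≈ 319 kJ/mol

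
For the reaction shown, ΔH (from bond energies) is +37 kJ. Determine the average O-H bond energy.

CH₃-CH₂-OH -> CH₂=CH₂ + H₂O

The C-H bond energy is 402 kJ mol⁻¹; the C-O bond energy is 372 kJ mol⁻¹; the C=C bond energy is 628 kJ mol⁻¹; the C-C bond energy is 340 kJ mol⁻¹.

D(O-H) ≈ 449 kJ/mol

Let D be the O-H bond energy.
Σ(broken) = 1×340 + 5×402 + 1×372 + 1×D = 2722 + D
Σ(formed) = 4×402 + 1×628 + 2×D = 2236 + 2D
ΔH = Σ(broken) − Σ(formed) = (2722 + D) − (2236 + 2D) = +486 − D
Setting this equal to +37 kJ gives D = 449 kJ/mol.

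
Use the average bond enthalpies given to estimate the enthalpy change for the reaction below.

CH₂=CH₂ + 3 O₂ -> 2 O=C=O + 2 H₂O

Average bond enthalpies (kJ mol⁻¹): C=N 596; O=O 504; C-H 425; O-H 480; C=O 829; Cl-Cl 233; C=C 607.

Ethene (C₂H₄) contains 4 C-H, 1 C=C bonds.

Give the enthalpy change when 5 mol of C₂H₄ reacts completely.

ΔH = −7085 kJ

Bonds broken (reactants):
  C-H: 4 × 425 = 1700
  C=C: 1 × 607 = 607
  O=O: 3 × 504 = 1512
  Σ(broken) = 3819 kJ
Bonds formed (products):
  C=O: 4 × 829 = 3316
  O-H: 4 × 480 = 1920
  Σ(formed) = 5236 kJ
ΔH = Σ(broken) − Σ(formed) = 3819 − 5236 = −1417 kJ
For 5× the reaction as written: 5 × (−1417) = −7085 kJ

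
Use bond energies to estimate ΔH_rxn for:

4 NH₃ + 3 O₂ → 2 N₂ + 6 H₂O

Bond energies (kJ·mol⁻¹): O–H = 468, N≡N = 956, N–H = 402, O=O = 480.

Bonds broken (reactants):
  N–H: 12 × 402 = 4824
  O=O: 3 × 480 = 1440
  Σ(broken) = 6264 kJ
Bonds formed (products):
  N≡N: 2 × 956 = 1912
  O–H: 12 × 468 = 5616
  Σ(formed) = 7528 kJ
ΔH = Σ(broken) − Σ(formed) = 6264 − 7528 = −1264 kJ

ΔH ≈ −1264 kJ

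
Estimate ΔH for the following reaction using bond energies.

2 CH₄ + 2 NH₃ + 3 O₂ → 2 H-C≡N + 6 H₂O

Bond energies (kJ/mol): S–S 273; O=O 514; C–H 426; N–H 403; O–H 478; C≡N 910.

ΔH ≈ −1040 kJ

Bonds broken (reactants):
  C–H: 8 × 426 = 3408
  N–H: 6 × 403 = 2418
  O=O: 3 × 514 = 1542
  Σ(broken) = 7368 kJ
Bonds formed (products):
  C≡N: 2 × 910 = 1820
  C–H: 2 × 426 = 852
  O–H: 12 × 478 = 5736
  Σ(formed) = 8408 kJ
ΔH = Σ(broken) − Σ(formed) = 7368 − 8408 = −1040 kJ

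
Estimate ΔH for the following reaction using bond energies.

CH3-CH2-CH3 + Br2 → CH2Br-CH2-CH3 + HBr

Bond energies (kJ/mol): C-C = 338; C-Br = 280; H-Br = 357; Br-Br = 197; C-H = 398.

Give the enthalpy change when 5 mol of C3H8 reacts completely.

ΔH = −210 kJ

Bonds broken (reactants):
  Br-Br: 1 × 197 = 197
  C-C: 2 × 338 = 676
  C-H: 8 × 398 = 3184
  Σ(broken) = 4057 kJ
Bonds formed (products):
  C-Br: 1 × 280 = 280
  C-C: 2 × 338 = 676
  C-H: 7 × 398 = 2786
  H-Br: 1 × 357 = 357
  Σ(formed) = 4099 kJ
ΔH = Σ(broken) − Σ(formed) = 4057 − 4099 = −42 kJ
For 5× the reaction as written: 5 × (−42) = −210 kJ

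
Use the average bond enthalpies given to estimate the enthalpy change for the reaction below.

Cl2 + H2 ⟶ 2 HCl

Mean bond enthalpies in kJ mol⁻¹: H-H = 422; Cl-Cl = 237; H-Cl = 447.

ΔH ≈ −235 kJ

Bonds broken (reactants):
  Cl-Cl: 1 × 237 = 237
  H-H: 1 × 422 = 422
  Σ(broken) = 659 kJ
Bonds formed (products):
  H-Cl: 2 × 447 = 894
  Σ(formed) = 894 kJ
ΔH = Σ(broken) − Σ(formed) = 659 − 894 = −235 kJ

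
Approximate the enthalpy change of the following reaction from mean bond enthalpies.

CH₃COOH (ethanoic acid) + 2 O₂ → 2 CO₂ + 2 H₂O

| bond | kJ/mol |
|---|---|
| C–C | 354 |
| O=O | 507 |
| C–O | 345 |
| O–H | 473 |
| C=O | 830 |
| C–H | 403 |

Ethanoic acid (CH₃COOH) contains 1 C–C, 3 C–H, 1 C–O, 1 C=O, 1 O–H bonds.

Bonds broken (reactants):
  C–C: 1 × 354 = 354
  C–H: 3 × 403 = 1209
  C–O: 1 × 345 = 345
  C=O: 1 × 830 = 830
  O–H: 1 × 473 = 473
  O=O: 2 × 507 = 1014
  Σ(broken) = 4225 kJ
Bonds formed (products):
  C=O: 4 × 830 = 3320
  O–H: 4 × 473 = 1892
  Σ(formed) = 5212 kJ
ΔH = Σ(broken) − Σ(formed) = 4225 − 5212 = −987 kJ

ΔH ≈ −987 kJ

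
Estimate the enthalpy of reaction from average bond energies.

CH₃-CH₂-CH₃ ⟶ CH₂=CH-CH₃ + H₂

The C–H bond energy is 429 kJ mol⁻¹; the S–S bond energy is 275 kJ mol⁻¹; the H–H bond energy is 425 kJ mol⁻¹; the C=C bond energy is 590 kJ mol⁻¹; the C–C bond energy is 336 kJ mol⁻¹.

ΔH ≈ +179 kJ

Bonds broken (reactants):
  C–C: 2 × 336 = 672
  C–H: 8 × 429 = 3432
  Σ(broken) = 4104 kJ
Bonds formed (products):
  C–C: 1 × 336 = 336
  C–H: 6 × 429 = 2574
  C=C: 1 × 590 = 590
  H–H: 1 × 425 = 425
  Σ(formed) = 3925 kJ
ΔH = Σ(broken) − Σ(formed) = 4104 − 3925 = +179 kJ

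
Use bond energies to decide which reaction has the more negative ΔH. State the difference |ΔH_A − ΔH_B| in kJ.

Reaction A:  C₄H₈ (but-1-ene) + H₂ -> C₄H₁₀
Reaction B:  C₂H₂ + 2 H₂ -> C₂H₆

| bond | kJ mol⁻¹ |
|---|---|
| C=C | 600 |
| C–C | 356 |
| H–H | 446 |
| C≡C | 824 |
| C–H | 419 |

Reaction B, by 168 kJ

Reaction A:
  Bonds broken (reactants):
    C–C: 2 × 356 = 712
    C–H: 8 × 419 = 3352
    C=C: 1 × 600 = 600
    H–H: 1 × 446 = 446
    Σ(broken) = 5110 kJ
  Bonds formed (products):
    C–C: 3 × 356 = 1068
    C–H: 10 × 419 = 4190
    Σ(formed) = 5258 kJ
  ΔH_A = 5110 − 5258 = −148 kJ
Reaction B:
  Bonds broken (reactants):
    C≡C: 1 × 824 = 824
    C–H: 2 × 419 = 838
    H–H: 2 × 446 = 892
    Σ(broken) = 2554 kJ
  Bonds formed (products):
    C–C: 1 × 356 = 356
    C–H: 6 × 419 = 2514
    Σ(formed) = 2870 kJ
  ΔH_B = 2554 − 2870 = −316 kJ
ΔH_A − ΔH_B = +168 kJ, so reaction B has the more negative ΔH; |ΔH_A − ΔH_B| = 168 kJ.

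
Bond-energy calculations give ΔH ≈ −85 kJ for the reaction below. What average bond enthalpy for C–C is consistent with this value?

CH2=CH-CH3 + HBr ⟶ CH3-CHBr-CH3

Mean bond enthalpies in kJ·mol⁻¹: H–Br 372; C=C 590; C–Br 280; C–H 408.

D(C–C) ≈ 359 kJ/mol

Let D be the C–C bond energy.
Σ(broken) = 1×D + 6×408 + 1×590 + 1×372 = 3410 + D
Σ(formed) = 1×280 + 2×D + 7×408 = 3136 + 2D
ΔH = Σ(broken) − Σ(formed) = (3410 + D) − (3136 + 2D) = +274 − D
Setting this equal to −85 kJ gives D = 359 kJ/mol.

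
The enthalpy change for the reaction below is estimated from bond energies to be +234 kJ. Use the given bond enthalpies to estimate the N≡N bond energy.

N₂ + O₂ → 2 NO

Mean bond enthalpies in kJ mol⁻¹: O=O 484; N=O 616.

Let D be the N≡N bond energy.
Σ(broken) = 1×D + 1×484 = 484 + D
Σ(formed) = 2×616 = 1232
ΔH = Σ(broken) − Σ(formed) = (484 + D) − (1232) = −748 + D
Setting this equal to +234 kJ gives D = 982 kJ/mol.

D(N≡N) ≈ 982 kJ/mol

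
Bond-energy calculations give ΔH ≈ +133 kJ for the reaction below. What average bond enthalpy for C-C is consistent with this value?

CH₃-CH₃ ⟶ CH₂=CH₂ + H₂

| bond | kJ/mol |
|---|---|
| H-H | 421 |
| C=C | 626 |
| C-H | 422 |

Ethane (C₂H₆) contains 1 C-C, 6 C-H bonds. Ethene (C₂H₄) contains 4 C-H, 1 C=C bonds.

D(C-C) ≈ 336 kJ/mol

Let D be the C-C bond energy.
Σ(broken) = 1×D + 6×422 = 2532 + D
Σ(formed) = 4×422 + 1×626 + 1×421 = 2735
ΔH = Σ(broken) − Σ(formed) = (2532 + D) − (2735) = −203 + D
Setting this equal to +133 kJ gives D = 336 kJ/mol.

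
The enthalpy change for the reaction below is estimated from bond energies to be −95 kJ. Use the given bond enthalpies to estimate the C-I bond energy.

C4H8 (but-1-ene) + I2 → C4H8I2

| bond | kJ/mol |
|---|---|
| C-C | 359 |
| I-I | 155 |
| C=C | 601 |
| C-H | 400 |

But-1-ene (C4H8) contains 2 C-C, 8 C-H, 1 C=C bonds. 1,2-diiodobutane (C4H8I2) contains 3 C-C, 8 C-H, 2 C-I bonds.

D(C-I) ≈ 246 kJ/mol

Let D be the C-I bond energy.
Σ(broken) = 2×359 + 8×400 + 1×601 + 1×155 = 4674
Σ(formed) = 3×359 + 8×400 + 2×D = 4277 + 2D
ΔH = Σ(broken) − Σ(formed) = (4674) − (4277 + 2D) = +397 − 2D
Setting this equal to −95 kJ gives 2D = 492, so D = 246 kJ/mol.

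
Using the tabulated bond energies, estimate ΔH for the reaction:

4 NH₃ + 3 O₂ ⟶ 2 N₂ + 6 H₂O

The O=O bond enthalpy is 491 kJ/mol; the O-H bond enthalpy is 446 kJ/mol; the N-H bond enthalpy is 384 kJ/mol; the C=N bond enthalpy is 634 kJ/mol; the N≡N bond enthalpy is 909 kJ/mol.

ΔH ≈ −1089 kJ

Bonds broken (reactants):
  N-H: 12 × 384 = 4608
  O=O: 3 × 491 = 1473
  Σ(broken) = 6081 kJ
Bonds formed (products):
  N≡N: 2 × 909 = 1818
  O-H: 12 × 446 = 5352
  Σ(formed) = 7170 kJ
ΔH = Σ(broken) − Σ(formed) = 6081 − 7170 = −1089 kJ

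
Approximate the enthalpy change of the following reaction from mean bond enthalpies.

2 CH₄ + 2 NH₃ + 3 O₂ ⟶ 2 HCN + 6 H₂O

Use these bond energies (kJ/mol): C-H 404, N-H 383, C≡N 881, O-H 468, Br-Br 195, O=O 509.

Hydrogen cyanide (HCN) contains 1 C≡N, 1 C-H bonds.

Bonds broken (reactants):
  C-H: 8 × 404 = 3232
  N-H: 6 × 383 = 2298
  O=O: 3 × 509 = 1527
  Σ(broken) = 7057 kJ
Bonds formed (products):
  C≡N: 2 × 881 = 1762
  C-H: 2 × 404 = 808
  O-H: 12 × 468 = 5616
  Σ(formed) = 8186 kJ
ΔH = Σ(broken) − Σ(formed) = 7057 − 8186 = −1129 kJ

ΔH ≈ −1129 kJ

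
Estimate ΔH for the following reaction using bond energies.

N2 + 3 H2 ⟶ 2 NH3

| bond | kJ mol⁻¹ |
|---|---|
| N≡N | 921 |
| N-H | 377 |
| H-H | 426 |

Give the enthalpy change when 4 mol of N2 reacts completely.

ΔH = −252 kJ

Bonds broken (reactants):
  H-H: 3 × 426 = 1278
  N≡N: 1 × 921 = 921
  Σ(broken) = 2199 kJ
Bonds formed (products):
  N-H: 6 × 377 = 2262
  Σ(formed) = 2262 kJ
ΔH = Σ(broken) − Σ(formed) = 2199 − 2262 = −63 kJ
For 4× the reaction as written: 4 × (−63) = −252 kJ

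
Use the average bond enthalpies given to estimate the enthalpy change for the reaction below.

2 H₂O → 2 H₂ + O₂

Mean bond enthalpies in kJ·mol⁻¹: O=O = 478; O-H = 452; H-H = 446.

Bonds broken (reactants):
  O-H: 4 × 452 = 1808
  Σ(broken) = 1808 kJ
Bonds formed (products):
  H-H: 2 × 446 = 892
  O=O: 1 × 478 = 478
  Σ(formed) = 1370 kJ
ΔH = Σ(broken) − Σ(formed) = 1808 − 1370 = +438 kJ

ΔH ≈ +438 kJ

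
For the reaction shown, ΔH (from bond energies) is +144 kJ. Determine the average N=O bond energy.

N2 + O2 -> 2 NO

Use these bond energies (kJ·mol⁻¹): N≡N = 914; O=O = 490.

Let D be the N=O bond energy.
Σ(broken) = 1×914 + 1×490 = 1404
Σ(formed) = 2×D = 2D
ΔH = Σ(broken) − Σ(formed) = (1404) − (2D) = +1404 − 2D
Setting this equal to +144 kJ gives 2D = 1260, so D = 630 kJ/mol.

D(N=O) ≈ 630 kJ/mol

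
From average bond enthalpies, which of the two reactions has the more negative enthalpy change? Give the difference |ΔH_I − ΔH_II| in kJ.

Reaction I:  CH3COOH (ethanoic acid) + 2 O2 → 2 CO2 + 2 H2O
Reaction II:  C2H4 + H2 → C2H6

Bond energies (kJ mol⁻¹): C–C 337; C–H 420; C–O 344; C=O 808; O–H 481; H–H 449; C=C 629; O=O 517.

Reaction I, by 793 kJ

Reaction I:
  Bonds broken (reactants):
    C–C: 1 × 337 = 337
    C–H: 3 × 420 = 1260
    C–O: 1 × 344 = 344
    C=O: 1 × 808 = 808
    O–H: 1 × 481 = 481
    O=O: 2 × 517 = 1034
    Σ(broken) = 4264 kJ
  Bonds formed (products):
    C=O: 4 × 808 = 3232
    O–H: 4 × 481 = 1924
    Σ(formed) = 5156 kJ
  ΔH_I = 4264 − 5156 = −892 kJ
Reaction II:
  Bonds broken (reactants):
    C–H: 4 × 420 = 1680
    C=C: 1 × 629 = 629
    H–H: 1 × 449 = 449
    Σ(broken) = 2758 kJ
  Bonds formed (products):
    C–C: 1 × 337 = 337
    C–H: 6 × 420 = 2520
    Σ(formed) = 2857 kJ
  ΔH_II = 2758 − 2857 = −99 kJ
ΔH_I − ΔH_II = −793 kJ, so reaction I has the more negative ΔH; |ΔH_I − ΔH_II| = 793 kJ.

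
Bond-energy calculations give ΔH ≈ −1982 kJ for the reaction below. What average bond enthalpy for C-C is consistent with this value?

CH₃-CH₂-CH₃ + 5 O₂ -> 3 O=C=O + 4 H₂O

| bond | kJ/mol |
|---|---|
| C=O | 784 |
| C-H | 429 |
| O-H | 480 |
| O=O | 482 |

D(C-C) ≈ 360 kJ/mol

Let D be the C-C bond energy.
Σ(broken) = 2×D + 8×429 + 5×482 = 5842 + 2D
Σ(formed) = 6×784 + 8×480 = 8544
ΔH = Σ(broken) − Σ(formed) = (5842 + 2D) − (8544) = −2702 + 2D
Setting this equal to −1982 kJ gives 2D = 720, so D = 360 kJ/mol.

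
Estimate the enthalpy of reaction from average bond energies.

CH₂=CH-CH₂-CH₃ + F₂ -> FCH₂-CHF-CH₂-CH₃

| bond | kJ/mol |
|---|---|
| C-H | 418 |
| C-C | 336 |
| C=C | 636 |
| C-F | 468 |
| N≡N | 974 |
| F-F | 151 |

ΔH ≈ −485 kJ

Bonds broken (reactants):
  C-C: 2 × 336 = 672
  C-H: 8 × 418 = 3344
  C=C: 1 × 636 = 636
  F-F: 1 × 151 = 151
  Σ(broken) = 4803 kJ
Bonds formed (products):
  C-C: 3 × 336 = 1008
  C-F: 2 × 468 = 936
  C-H: 8 × 418 = 3344
  Σ(formed) = 5288 kJ
ΔH = Σ(broken) − Σ(formed) = 4803 − 5288 = −485 kJ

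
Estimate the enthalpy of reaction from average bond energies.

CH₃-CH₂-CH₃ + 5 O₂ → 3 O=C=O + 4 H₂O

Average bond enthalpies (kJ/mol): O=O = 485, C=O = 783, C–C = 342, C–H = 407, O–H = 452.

ΔH ≈ −1949 kJ

Bonds broken (reactants):
  C–C: 2 × 342 = 684
  C–H: 8 × 407 = 3256
  O=O: 5 × 485 = 2425
  Σ(broken) = 6365 kJ
Bonds formed (products):
  C=O: 6 × 783 = 4698
  O–H: 8 × 452 = 3616
  Σ(formed) = 8314 kJ
ΔH = Σ(broken) − Σ(formed) = 6365 − 8314 = −1949 kJ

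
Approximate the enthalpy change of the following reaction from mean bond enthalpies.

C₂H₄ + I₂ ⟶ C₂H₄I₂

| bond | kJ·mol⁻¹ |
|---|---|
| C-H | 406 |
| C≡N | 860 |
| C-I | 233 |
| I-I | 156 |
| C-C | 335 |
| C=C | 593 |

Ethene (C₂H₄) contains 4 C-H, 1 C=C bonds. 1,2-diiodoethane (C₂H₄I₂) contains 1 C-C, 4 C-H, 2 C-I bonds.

Bonds broken (reactants):
  C-H: 4 × 406 = 1624
  C=C: 1 × 593 = 593
  I-I: 1 × 156 = 156
  Σ(broken) = 2373 kJ
Bonds formed (products):
  C-C: 1 × 335 = 335
  C-H: 4 × 406 = 1624
  C-I: 2 × 233 = 466
  Σ(formed) = 2425 kJ
ΔH = Σ(broken) − Σ(formed) = 2373 − 2425 = −52 kJ

ΔH ≈ −52 kJ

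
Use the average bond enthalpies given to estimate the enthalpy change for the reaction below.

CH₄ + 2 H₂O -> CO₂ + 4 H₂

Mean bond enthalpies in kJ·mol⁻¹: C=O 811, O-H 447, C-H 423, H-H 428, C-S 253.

Bonds broken (reactants):
  C-H: 4 × 423 = 1692
  O-H: 4 × 447 = 1788
  Σ(broken) = 3480 kJ
Bonds formed (products):
  C=O: 2 × 811 = 1622
  H-H: 4 × 428 = 1712
  Σ(formed) = 3334 kJ
ΔH = Σ(broken) − Σ(formed) = 3480 − 3334 = +146 kJ

ΔH ≈ +146 kJ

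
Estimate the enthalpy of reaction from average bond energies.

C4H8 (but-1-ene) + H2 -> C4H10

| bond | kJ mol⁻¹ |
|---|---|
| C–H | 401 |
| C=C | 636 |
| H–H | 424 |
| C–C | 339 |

Bonds broken (reactants):
  C–C: 2 × 339 = 678
  C–H: 8 × 401 = 3208
  C=C: 1 × 636 = 636
  H–H: 1 × 424 = 424
  Σ(broken) = 4946 kJ
Bonds formed (products):
  C–C: 3 × 339 = 1017
  C–H: 10 × 401 = 4010
  Σ(formed) = 5027 kJ
ΔH = Σ(broken) − Σ(formed) = 4946 − 5027 = −81 kJ

ΔH ≈ −81 kJ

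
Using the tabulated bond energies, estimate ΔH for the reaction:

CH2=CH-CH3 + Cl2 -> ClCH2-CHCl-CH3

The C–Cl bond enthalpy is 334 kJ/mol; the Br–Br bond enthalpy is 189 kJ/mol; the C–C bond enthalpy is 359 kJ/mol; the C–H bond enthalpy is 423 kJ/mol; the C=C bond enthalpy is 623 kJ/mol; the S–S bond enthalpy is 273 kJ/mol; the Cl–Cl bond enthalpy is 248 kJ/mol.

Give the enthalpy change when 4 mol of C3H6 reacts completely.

ΔH = −624 kJ

Bonds broken (reactants):
  C–C: 1 × 359 = 359
  C–H: 6 × 423 = 2538
  C=C: 1 × 623 = 623
  Cl–Cl: 1 × 248 = 248
  Σ(broken) = 3768 kJ
Bonds formed (products):
  C–C: 2 × 359 = 718
  C–Cl: 2 × 334 = 668
  C–H: 6 × 423 = 2538
  Σ(formed) = 3924 kJ
ΔH = Σ(broken) − Σ(formed) = 3768 − 3924 = −156 kJ
For 4× the reaction as written: 4 × (−156) = −624 kJ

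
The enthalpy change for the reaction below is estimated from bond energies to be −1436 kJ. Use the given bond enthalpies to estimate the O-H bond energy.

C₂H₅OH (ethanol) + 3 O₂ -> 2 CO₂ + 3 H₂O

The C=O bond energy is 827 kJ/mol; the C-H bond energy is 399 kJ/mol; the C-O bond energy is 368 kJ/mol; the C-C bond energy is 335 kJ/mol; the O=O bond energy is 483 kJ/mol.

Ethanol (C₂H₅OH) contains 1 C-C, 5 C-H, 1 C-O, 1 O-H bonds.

Let D be the O-H bond energy.
Σ(broken) = 1×335 + 5×399 + 1×368 + 1×D + 3×483 = 4147 + D
Σ(formed) = 4×827 + 6×D = 3308 + 6D
ΔH = Σ(broken) − Σ(formed) = (4147 + D) − (3308 + 6D) = +839 − 5D
Setting this equal to −1436 kJ gives 5D = 2275, so D = 455 kJ/mol.

D(O-H) ≈ 455 kJ/mol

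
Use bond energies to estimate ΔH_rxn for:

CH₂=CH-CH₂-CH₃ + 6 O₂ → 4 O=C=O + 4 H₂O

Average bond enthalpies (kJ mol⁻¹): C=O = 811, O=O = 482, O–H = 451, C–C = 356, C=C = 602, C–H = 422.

Bonds broken (reactants):
  C–C: 2 × 356 = 712
  C–H: 8 × 422 = 3376
  C=C: 1 × 602 = 602
  O=O: 6 × 482 = 2892
  Σ(broken) = 7582 kJ
Bonds formed (products):
  C=O: 8 × 811 = 6488
  O–H: 8 × 451 = 3608
  Σ(formed) = 10096 kJ
ΔH = Σ(broken) − Σ(formed) = 7582 − 10096 = −2514 kJ

ΔH ≈ −2514 kJ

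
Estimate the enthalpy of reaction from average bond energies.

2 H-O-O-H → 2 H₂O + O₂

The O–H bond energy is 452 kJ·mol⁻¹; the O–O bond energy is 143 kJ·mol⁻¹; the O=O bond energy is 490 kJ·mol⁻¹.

Bonds broken (reactants):
  O–H: 4 × 452 = 1808
  O–O: 2 × 143 = 286
  Σ(broken) = 2094 kJ
Bonds formed (products):
  O–H: 4 × 452 = 1808
  O=O: 1 × 490 = 490
  Σ(formed) = 2298 kJ
ΔH = Σ(broken) − Σ(formed) = 2094 − 2298 = −204 kJ

ΔH ≈ −204 kJ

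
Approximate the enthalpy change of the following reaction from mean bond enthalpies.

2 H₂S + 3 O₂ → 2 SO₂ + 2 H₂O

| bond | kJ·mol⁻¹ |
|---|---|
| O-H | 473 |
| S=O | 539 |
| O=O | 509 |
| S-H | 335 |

ΔH ≈ −1181 kJ

Bonds broken (reactants):
  O=O: 3 × 509 = 1527
  S-H: 4 × 335 = 1340
  Σ(broken) = 2867 kJ
Bonds formed (products):
  O-H: 4 × 473 = 1892
  S=O: 4 × 539 = 2156
  Σ(formed) = 4048 kJ
ΔH = Σ(broken) − Σ(formed) = 2867 − 4048 = −1181 kJ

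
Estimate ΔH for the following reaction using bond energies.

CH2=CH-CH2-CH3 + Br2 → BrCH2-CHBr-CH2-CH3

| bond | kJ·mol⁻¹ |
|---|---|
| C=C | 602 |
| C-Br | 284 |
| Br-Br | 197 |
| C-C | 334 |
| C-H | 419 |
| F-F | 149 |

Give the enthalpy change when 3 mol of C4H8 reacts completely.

Bonds broken (reactants):
  Br-Br: 1 × 197 = 197
  C-C: 2 × 334 = 668
  C-H: 8 × 419 = 3352
  C=C: 1 × 602 = 602
  Σ(broken) = 4819 kJ
Bonds formed (products):
  C-Br: 2 × 284 = 568
  C-C: 3 × 334 = 1002
  C-H: 8 × 419 = 3352
  Σ(formed) = 4922 kJ
ΔH = Σ(broken) − Σ(formed) = 4819 − 4922 = −103 kJ
For 3× the reaction as written: 3 × (−103) = −309 kJ

ΔH = −309 kJ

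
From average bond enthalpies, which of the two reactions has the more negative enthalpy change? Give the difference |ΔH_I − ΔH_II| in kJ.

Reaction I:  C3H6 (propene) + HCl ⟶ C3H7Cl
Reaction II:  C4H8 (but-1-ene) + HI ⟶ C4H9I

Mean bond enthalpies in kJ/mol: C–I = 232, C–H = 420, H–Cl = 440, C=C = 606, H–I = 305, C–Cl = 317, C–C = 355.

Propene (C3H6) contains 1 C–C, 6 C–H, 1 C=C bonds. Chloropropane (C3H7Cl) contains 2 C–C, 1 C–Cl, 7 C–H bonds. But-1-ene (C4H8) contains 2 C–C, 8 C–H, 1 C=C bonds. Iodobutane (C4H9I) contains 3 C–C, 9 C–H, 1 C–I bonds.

Reaction I:
  Bonds broken (reactants):
    C–C: 1 × 355 = 355
    C–H: 6 × 420 = 2520
    C=C: 1 × 606 = 606
    H–Cl: 1 × 440 = 440
    Σ(broken) = 3921 kJ
  Bonds formed (products):
    C–C: 2 × 355 = 710
    C–Cl: 1 × 317 = 317
    C–H: 7 × 420 = 2940
    Σ(formed) = 3967 kJ
  ΔH_I = 3921 − 3967 = −46 kJ
Reaction II:
  Bonds broken (reactants):
    C–C: 2 × 355 = 710
    C–H: 8 × 420 = 3360
    C=C: 1 × 606 = 606
    H–I: 1 × 305 = 305
    Σ(broken) = 4981 kJ
  Bonds formed (products):
    C–C: 3 × 355 = 1065
    C–H: 9 × 420 = 3780
    C–I: 1 × 232 = 232
    Σ(formed) = 5077 kJ
  ΔH_II = 4981 − 5077 = −96 kJ
ΔH_I − ΔH_II = +50 kJ, so reaction II has the more negative ΔH; |ΔH_I − ΔH_II| = 50 kJ.

Reaction II, by 50 kJ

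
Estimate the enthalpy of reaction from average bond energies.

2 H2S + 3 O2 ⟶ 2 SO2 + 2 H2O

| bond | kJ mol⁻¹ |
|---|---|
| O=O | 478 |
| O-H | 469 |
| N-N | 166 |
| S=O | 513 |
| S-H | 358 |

ΔH ≈ −1062 kJ

Bonds broken (reactants):
  O=O: 3 × 478 = 1434
  S-H: 4 × 358 = 1432
  Σ(broken) = 2866 kJ
Bonds formed (products):
  O-H: 4 × 469 = 1876
  S=O: 4 × 513 = 2052
  Σ(formed) = 3928 kJ
ΔH = Σ(broken) − Σ(formed) = 2866 − 3928 = −1062 kJ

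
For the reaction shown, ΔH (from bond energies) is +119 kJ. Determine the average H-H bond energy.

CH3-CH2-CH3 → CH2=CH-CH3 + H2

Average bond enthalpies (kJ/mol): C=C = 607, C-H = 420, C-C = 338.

D(H-H) ≈ 452 kJ/mol

Let D be the H-H bond energy.
Σ(broken) = 2×338 + 8×420 = 4036
Σ(formed) = 1×338 + 6×420 + 1×607 + 1×D = 3465 + D
ΔH = Σ(broken) − Σ(formed) = (4036) − (3465 + D) = +571 − D
Setting this equal to +119 kJ gives D = 452 kJ/mol.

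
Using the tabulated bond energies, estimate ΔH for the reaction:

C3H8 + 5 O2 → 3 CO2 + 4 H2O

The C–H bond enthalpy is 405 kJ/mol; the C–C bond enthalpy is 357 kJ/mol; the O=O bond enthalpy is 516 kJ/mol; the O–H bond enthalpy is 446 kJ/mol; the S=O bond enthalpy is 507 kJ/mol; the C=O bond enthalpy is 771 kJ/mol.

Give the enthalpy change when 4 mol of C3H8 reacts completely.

ΔH = −6640 kJ

Bonds broken (reactants):
  C–C: 2 × 357 = 714
  C–H: 8 × 405 = 3240
  O=O: 5 × 516 = 2580
  Σ(broken) = 6534 kJ
Bonds formed (products):
  C=O: 6 × 771 = 4626
  O–H: 8 × 446 = 3568
  Σ(formed) = 8194 kJ
ΔH = Σ(broken) − Σ(formed) = 6534 − 8194 = −1660 kJ
For 4× the reaction as written: 4 × (−1660) = −6640 kJ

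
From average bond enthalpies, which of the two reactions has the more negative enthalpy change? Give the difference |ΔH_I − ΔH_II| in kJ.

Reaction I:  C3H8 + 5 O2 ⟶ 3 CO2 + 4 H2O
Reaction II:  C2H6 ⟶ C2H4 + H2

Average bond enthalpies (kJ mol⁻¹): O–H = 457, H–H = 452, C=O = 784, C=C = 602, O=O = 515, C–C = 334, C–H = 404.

Reaction I, by 1973 kJ

Reaction I:
  Bonds broken (reactants):
    C–C: 2 × 334 = 668
    C–H: 8 × 404 = 3232
    O=O: 5 × 515 = 2575
    Σ(broken) = 6475 kJ
  Bonds formed (products):
    C=O: 6 × 784 = 4704
    O–H: 8 × 457 = 3656
    Σ(formed) = 8360 kJ
  ΔH_I = 6475 − 8360 = −1885 kJ
Reaction II:
  Bonds broken (reactants):
    C–C: 1 × 334 = 334
    C–H: 6 × 404 = 2424
    Σ(broken) = 2758 kJ
  Bonds formed (products):
    C–H: 4 × 404 = 1616
    C=C: 1 × 602 = 602
    H–H: 1 × 452 = 452
    Σ(formed) = 2670 kJ
  ΔH_II = 2758 − 2670 = +88 kJ
ΔH_I − ΔH_II = −1973 kJ, so reaction I has the more negative ΔH; |ΔH_I − ΔH_II| = 1973 kJ.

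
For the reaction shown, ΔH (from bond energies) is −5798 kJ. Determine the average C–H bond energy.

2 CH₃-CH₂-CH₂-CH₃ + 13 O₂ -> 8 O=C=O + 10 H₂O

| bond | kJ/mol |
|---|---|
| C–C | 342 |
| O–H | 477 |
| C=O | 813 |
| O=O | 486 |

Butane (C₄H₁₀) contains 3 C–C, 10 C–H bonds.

Let D be the C–H bond energy.
Σ(broken) = 6×342 + 20×D + 13×486 = 8370 + 20D
Σ(formed) = 16×813 + 20×477 = 22548
ΔH = Σ(broken) − Σ(formed) = (8370 + 20D) − (22548) = −14178 + 20D
Setting this equal to −5798 kJ gives 20D = 8380, so D = 419 kJ/mol.

D(C–H) ≈ 419 kJ/mol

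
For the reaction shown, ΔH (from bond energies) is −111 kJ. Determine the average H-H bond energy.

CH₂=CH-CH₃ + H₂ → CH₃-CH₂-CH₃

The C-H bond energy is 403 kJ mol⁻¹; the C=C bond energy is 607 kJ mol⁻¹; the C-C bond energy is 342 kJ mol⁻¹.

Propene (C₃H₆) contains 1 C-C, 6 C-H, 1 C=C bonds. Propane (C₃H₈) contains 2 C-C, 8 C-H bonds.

D(H-H) ≈ 430 kJ/mol

Let D be the H-H bond energy.
Σ(broken) = 1×342 + 6×403 + 1×607 + 1×D = 3367 + D
Σ(formed) = 2×342 + 8×403 = 3908
ΔH = Σ(broken) − Σ(formed) = (3367 + D) − (3908) = −541 + D
Setting this equal to −111 kJ gives D = 430 kJ/mol.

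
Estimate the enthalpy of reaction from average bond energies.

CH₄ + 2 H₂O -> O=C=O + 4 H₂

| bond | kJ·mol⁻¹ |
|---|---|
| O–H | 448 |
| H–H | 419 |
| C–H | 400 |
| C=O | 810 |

Bonds broken (reactants):
  C–H: 4 × 400 = 1600
  O–H: 4 × 448 = 1792
  Σ(broken) = 3392 kJ
Bonds formed (products):
  C=O: 2 × 810 = 1620
  H–H: 4 × 419 = 1676
  Σ(formed) = 3296 kJ
ΔH = Σ(broken) − Σ(formed) = 3392 − 3296 = +96 kJ

ΔH ≈ +96 kJ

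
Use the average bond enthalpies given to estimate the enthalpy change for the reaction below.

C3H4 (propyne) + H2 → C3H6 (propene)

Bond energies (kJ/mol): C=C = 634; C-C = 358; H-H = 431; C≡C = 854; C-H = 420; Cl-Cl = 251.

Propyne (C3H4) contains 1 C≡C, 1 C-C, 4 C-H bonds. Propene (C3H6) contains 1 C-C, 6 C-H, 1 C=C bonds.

Bonds broken (reactants):
  C≡C: 1 × 854 = 854
  C-C: 1 × 358 = 358
  C-H: 4 × 420 = 1680
  H-H: 1 × 431 = 431
  Σ(broken) = 3323 kJ
Bonds formed (products):
  C-C: 1 × 358 = 358
  C-H: 6 × 420 = 2520
  C=C: 1 × 634 = 634
  Σ(formed) = 3512 kJ
ΔH = Σ(broken) − Σ(formed) = 3323 − 3512 = −189 kJ

ΔH ≈ −189 kJ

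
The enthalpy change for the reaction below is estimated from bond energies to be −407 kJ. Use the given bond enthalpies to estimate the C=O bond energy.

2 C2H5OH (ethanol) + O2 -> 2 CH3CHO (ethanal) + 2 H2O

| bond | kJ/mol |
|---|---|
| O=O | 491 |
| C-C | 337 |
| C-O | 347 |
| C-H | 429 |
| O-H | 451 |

Let D be the C=O bond energy.
Σ(broken) = 2×337 + 10×429 + 2×347 + 2×451 + 1×491 = 7051
Σ(formed) = 2×337 + 8×429 + 2×D + 4×451 = 5910 + 2D
ΔH = Σ(broken) − Σ(formed) = (7051) − (5910 + 2D) = +1141 − 2D
Setting this equal to −407 kJ gives 2D = 1548, so D = 774 kJ/mol.

D(C=O) ≈ 774 kJ/mol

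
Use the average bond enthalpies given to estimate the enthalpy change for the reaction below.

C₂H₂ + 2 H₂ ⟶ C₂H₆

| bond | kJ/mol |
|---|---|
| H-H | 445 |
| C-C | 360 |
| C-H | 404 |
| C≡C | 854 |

Bonds broken (reactants):
  C≡C: 1 × 854 = 854
  C-H: 2 × 404 = 808
  H-H: 2 × 445 = 890
  Σ(broken) = 2552 kJ
Bonds formed (products):
  C-C: 1 × 360 = 360
  C-H: 6 × 404 = 2424
  Σ(formed) = 2784 kJ
ΔH = Σ(broken) − Σ(formed) = 2552 − 2784 = −232 kJ

ΔH ≈ −232 kJ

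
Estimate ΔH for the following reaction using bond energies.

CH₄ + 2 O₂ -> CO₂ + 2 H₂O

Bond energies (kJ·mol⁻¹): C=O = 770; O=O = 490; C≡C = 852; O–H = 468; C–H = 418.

ΔH ≈ −760 kJ

Bonds broken (reactants):
  C–H: 4 × 418 = 1672
  O=O: 2 × 490 = 980
  Σ(broken) = 2652 kJ
Bonds formed (products):
  C=O: 2 × 770 = 1540
  O–H: 4 × 468 = 1872
  Σ(formed) = 3412 kJ
ΔH = Σ(broken) − Σ(formed) = 2652 − 3412 = −760 kJ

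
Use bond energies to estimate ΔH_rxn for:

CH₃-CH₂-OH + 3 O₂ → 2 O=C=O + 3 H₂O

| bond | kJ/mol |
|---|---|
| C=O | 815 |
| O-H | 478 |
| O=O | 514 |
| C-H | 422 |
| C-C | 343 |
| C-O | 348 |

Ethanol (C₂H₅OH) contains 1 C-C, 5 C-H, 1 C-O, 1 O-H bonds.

ΔH ≈ −1307 kJ

Bonds broken (reactants):
  C-C: 1 × 343 = 343
  C-H: 5 × 422 = 2110
  C-O: 1 × 348 = 348
  O-H: 1 × 478 = 478
  O=O: 3 × 514 = 1542
  Σ(broken) = 4821 kJ
Bonds formed (products):
  C=O: 4 × 815 = 3260
  O-H: 6 × 478 = 2868
  Σ(formed) = 6128 kJ
ΔH = Σ(broken) − Σ(formed) = 4821 − 6128 = −1307 kJ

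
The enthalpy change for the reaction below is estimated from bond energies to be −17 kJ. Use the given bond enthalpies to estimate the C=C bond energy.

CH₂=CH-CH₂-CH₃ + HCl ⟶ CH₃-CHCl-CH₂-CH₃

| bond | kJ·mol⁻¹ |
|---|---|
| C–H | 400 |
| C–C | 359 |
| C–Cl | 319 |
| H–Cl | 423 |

Let D be the C=C bond energy.
Σ(broken) = 2×359 + 8×400 + 1×D + 1×423 = 4341 + D
Σ(formed) = 3×359 + 1×319 + 9×400 = 4996
ΔH = Σ(broken) − Σ(formed) = (4341 + D) − (4996) = −655 + D
Setting this equal to −17 kJ gives D = 638 kJ/mol.

D(C=C) ≈ 638 kJ/mol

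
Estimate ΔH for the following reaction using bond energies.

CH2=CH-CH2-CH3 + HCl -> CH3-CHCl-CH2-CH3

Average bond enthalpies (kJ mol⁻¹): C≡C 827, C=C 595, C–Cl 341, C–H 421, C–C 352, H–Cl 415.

ΔH ≈ −104 kJ

Bonds broken (reactants):
  C–C: 2 × 352 = 704
  C–H: 8 × 421 = 3368
  C=C: 1 × 595 = 595
  H–Cl: 1 × 415 = 415
  Σ(broken) = 5082 kJ
Bonds formed (products):
  C–C: 3 × 352 = 1056
  C–Cl: 1 × 341 = 341
  C–H: 9 × 421 = 3789
  Σ(formed) = 5186 kJ
ΔH = Σ(broken) − Σ(formed) = 5082 − 5186 = −104 kJ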